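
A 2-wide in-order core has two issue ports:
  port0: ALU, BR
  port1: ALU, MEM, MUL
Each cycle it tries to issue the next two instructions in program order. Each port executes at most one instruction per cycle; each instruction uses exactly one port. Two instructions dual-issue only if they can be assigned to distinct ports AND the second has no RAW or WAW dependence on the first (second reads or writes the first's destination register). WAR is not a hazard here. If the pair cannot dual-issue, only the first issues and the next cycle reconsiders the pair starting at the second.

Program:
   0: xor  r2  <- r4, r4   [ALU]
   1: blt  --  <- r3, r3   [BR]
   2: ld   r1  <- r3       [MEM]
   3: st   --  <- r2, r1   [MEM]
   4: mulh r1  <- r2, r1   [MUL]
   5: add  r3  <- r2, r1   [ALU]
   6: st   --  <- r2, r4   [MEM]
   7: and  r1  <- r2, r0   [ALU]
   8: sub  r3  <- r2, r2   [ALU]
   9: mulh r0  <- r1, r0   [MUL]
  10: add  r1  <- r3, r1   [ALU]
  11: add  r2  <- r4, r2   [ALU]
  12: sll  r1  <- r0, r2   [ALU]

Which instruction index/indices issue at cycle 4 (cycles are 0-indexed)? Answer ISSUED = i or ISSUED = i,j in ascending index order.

t=0 i0,i1:xor.ALU/blt.BR ; dual
t=1 i2:ld.MEM ; no-port MEM/MEM
t=2 i3:st.MEM ; no-port MEM/MUL
t=3 i4:mulh.MUL ; RAW r1
t=4 i5,i6:add.ALU/st.MEM ; dual
t=5 i7,i8:and.ALU/sub.ALU ; dual
t=6 i9,i10:mulh.MUL/add.ALU ; dual
t=7 i11:add.ALU ; RAW r2
t=8 i12:sll.ALU ; tail

ISSUED = 5,6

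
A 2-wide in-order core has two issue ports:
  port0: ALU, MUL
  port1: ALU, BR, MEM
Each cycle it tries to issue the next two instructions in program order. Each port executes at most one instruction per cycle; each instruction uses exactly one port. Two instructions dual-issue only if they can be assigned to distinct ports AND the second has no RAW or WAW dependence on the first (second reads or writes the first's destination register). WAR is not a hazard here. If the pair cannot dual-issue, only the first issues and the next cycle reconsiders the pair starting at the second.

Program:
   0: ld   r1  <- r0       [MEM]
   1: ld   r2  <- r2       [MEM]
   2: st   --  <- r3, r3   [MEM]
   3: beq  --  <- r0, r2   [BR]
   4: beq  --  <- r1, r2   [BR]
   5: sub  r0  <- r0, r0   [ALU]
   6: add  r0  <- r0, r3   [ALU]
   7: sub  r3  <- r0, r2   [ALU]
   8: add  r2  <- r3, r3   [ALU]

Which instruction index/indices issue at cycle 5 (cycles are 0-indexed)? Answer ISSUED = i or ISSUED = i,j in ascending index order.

ISSUED = 6

#0 head=0: ld i0 no-port MEM/MEM
#1 head=1: ld i1 no-port MEM/MEM
#2 head=2: st i2 no-port MEM/BR
#3 head=3: beq i3 no-port BR/BR
#4 head=4: beq sub i4/i5 2-wide
#5 head=6: add i6 RAW r0
#6 head=7: sub i7 RAW r3
#7 head=8: add i8 tail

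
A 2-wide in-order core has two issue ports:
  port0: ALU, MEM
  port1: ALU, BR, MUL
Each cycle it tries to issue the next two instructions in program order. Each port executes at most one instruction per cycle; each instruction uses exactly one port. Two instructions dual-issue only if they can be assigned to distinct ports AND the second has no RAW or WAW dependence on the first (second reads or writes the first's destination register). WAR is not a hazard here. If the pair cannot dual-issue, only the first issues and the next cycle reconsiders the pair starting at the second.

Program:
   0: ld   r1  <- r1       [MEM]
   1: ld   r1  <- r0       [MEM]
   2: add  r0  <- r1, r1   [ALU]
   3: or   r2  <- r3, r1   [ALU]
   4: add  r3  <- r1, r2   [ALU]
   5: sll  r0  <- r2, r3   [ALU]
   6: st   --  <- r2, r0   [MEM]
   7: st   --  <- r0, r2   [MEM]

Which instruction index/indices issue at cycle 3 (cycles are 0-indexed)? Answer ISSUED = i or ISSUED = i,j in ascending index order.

#0 head=0: ld.MEM i0 no-port MEM/MEM
#1 head=1: ld.MEM i1 RAW r1
#2 head=2: add.ALU+or.ALU i2+i3 dual
#3 head=4: add.ALU i4 RAW r3
#4 head=5: sll.ALU i5 RAW r0
#5 head=6: st.MEM i6 no-port MEM/MEM
#6 head=7: st.MEM i7 tail

ISSUED = 4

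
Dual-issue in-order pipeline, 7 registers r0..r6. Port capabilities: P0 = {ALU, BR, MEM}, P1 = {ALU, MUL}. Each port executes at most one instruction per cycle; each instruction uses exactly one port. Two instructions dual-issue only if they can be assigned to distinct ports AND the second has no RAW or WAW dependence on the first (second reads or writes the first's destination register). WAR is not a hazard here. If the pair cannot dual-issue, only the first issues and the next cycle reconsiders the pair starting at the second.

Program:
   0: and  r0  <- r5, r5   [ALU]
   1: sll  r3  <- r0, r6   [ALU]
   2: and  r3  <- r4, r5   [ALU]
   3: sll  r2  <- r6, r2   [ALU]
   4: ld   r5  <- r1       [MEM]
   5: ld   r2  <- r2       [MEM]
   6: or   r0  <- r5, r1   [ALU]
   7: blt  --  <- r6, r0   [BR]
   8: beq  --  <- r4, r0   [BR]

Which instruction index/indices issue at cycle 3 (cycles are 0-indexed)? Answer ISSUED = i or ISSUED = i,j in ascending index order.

c0: i0 and.ALU  RAW r0
c1: i1 sll.ALU  WAW r3
c2: i2+i3 and.ALU sll.ALU  pair
c3: i4 ld.MEM  no-port MEM/MEM
c4: i5+i6 ld.MEM or.ALU  pair
c5: i7 blt.BR  no-port BR/BR
c6: i8 beq.BR  tail

ISSUED = 4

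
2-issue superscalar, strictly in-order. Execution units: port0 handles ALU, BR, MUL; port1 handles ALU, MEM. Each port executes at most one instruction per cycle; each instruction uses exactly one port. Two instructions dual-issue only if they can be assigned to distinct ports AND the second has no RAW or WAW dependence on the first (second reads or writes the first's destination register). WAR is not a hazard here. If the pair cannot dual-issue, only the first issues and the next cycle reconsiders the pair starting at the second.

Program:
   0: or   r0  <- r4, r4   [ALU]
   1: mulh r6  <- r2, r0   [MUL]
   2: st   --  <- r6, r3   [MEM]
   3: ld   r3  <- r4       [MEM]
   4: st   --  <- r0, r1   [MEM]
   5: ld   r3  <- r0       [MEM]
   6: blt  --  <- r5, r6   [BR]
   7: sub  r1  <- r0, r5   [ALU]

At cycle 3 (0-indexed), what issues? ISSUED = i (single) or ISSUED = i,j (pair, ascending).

ISSUED = 3

t=0 i0:or ; RAW r0
t=1 i1:mulh ; RAW r6
t=2 i2:st ; no-port MEM/MEM
t=3 i3:ld ; no-port MEM/MEM
t=4 i4:st ; no-port MEM/MEM
t=5 i5/i6:ld;blt ; pair
t=6 i7:sub ; tail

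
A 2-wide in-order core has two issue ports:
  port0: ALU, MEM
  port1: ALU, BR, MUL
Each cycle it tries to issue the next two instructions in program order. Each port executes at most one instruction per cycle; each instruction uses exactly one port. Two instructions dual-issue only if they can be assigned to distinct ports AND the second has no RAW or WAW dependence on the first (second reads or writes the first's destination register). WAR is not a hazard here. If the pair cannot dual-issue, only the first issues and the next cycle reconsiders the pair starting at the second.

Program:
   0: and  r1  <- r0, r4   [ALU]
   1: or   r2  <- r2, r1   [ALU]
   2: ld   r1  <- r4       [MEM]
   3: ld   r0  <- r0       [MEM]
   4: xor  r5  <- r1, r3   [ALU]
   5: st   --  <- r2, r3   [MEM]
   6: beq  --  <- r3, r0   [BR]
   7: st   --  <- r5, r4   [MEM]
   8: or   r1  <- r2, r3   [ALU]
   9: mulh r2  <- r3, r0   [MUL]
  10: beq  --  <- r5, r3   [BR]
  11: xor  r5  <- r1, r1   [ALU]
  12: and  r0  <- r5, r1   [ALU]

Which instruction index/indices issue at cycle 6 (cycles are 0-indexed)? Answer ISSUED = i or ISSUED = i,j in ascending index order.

ISSUED = 10,11

[0] i0  and.ALU  -- RAW r1
[1] i1,i2  or.ALU/ld.MEM  -- pair
[2] i3,i4  ld.MEM/xor.ALU  -- pair
[3] i5,i6  st.MEM/beq.BR  -- pair
[4] i7,i8  st.MEM/or.ALU  -- pair
[5] i9  mulh.MUL  -- no-port MUL/BR
[6] i10,i11  beq.BR/xor.ALU  -- pair
[7] i12  and.ALU  -- tail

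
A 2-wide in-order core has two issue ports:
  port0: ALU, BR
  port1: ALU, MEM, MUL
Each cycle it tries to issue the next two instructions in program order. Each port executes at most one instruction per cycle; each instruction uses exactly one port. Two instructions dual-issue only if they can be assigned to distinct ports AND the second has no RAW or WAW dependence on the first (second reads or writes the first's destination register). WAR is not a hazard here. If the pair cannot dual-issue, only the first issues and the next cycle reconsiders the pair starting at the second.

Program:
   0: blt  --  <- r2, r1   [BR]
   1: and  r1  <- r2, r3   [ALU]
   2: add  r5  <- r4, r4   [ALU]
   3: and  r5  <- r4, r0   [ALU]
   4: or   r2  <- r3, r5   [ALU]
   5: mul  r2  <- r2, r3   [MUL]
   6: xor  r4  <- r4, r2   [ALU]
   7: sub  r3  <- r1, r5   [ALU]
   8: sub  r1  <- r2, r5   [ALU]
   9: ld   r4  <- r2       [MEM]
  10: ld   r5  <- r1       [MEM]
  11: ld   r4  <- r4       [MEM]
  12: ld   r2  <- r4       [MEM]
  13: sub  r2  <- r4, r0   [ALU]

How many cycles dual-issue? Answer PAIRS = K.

PAIRS = 3

0. blt.BR and.ALU @i0+i1  | 2-wide
1. add.ALU @i2  | WAW r5
2. and.ALU @i3  | RAW r5
3. or.ALU @i4  | RAW+WAW r2
4. mul.MUL @i5  | RAW r2
5. xor.ALU sub.ALU @i6+i7  | 2-wide
6. sub.ALU ld.MEM @i8+i9  | 2-wide
7. ld.MEM @i10  | no-port MEM/MEM
8. ld.MEM @i11  | no-port MEM/MEM
9. ld.MEM @i12  | WAW r2
10. sub.ALU @i13  | tail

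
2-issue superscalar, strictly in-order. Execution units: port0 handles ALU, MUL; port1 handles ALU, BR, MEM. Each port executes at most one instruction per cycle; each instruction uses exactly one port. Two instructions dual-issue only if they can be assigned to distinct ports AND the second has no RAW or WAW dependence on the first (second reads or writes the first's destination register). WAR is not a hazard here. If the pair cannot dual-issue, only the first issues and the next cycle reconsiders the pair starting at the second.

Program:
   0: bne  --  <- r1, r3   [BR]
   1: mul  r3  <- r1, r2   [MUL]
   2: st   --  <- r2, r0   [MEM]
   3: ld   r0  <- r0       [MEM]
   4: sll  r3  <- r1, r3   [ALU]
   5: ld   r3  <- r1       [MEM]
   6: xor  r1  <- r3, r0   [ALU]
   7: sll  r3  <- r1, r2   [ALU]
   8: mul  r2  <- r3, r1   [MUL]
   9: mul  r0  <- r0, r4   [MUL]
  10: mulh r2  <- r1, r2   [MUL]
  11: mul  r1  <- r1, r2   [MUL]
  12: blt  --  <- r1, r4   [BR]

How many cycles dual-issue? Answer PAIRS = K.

t=0 i0+i1:bne.BR+mul.MUL ; dual
t=1 i2:st.MEM ; no-port MEM/MEM
t=2 i3+i4:ld.MEM+sll.ALU ; dual
t=3 i5:ld.MEM ; RAW r3
t=4 i6:xor.ALU ; RAW r1
t=5 i7:sll.ALU ; RAW r3
t=6 i8:mul.MUL ; no-port MUL/MUL
t=7 i9:mul.MUL ; no-port MUL/MUL
t=8 i10:mulh.MUL ; no-port MUL/MUL
t=9 i11:mul.MUL ; RAW r1
t=10 i12:blt.BR ; tail

PAIRS = 2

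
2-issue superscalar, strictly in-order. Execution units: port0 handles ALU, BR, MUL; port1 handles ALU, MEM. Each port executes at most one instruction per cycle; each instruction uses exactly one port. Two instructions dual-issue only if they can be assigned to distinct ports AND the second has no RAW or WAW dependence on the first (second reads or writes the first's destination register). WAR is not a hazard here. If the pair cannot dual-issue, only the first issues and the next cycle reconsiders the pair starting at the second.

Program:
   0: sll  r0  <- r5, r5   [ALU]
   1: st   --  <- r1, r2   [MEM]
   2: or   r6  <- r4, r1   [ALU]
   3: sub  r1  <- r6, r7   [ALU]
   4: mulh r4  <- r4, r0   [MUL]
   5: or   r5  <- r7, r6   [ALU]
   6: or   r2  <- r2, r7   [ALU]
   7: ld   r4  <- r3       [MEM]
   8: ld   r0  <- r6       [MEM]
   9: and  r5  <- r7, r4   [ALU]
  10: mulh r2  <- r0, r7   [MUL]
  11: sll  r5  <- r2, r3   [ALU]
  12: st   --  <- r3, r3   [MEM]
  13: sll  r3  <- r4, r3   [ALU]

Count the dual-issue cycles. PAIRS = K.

PAIRS = 5

c0: i0/i1 sll st  dual
c1: i2 or  RAW r6
c2: i3/i4 sub mulh  dual
c3: i5/i6 or or  dual
c4: i7 ld  no-port MEM/MEM
c5: i8/i9 ld and  dual
c6: i10 mulh  RAW r2
c7: i11/i12 sll st  dual
c8: i13 sll  tail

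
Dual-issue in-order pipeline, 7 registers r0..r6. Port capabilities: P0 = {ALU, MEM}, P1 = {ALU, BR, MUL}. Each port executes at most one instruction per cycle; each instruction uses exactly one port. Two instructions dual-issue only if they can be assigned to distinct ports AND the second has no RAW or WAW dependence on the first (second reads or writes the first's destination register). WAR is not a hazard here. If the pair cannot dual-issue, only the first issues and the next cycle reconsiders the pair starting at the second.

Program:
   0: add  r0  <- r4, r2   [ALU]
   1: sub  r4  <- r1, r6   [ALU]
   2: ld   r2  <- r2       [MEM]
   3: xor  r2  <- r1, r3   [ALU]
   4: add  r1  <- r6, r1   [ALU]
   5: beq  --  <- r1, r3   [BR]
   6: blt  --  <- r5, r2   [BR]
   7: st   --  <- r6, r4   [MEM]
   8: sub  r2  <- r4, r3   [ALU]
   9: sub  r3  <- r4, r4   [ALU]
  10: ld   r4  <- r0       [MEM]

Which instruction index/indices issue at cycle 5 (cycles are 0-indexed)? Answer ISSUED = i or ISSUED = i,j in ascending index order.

ISSUED = 8,9

t=0 i0,i1:add;sub ; pair
t=1 i2:ld ; WAW r2
t=2 i3,i4:xor;add ; pair
t=3 i5:beq ; no-port BR/BR
t=4 i6,i7:blt;st ; pair
t=5 i8,i9:sub;sub ; pair
t=6 i10:ld ; tail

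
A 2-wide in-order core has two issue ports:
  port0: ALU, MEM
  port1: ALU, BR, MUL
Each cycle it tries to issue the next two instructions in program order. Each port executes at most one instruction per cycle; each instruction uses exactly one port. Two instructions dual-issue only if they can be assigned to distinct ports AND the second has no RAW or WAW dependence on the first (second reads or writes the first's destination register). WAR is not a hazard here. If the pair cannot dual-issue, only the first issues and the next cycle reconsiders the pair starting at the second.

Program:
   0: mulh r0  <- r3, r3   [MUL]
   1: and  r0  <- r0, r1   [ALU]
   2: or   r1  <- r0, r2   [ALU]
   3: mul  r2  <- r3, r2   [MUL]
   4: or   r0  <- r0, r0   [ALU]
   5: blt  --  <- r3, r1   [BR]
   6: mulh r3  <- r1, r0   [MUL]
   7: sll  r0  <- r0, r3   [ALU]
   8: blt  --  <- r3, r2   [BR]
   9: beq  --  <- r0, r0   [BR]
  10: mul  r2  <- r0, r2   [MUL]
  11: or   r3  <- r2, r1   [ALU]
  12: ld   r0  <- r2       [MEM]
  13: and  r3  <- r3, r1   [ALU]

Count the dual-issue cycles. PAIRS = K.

  cy0 -> i0 (mulh) RAW+WAW r0
  cy1 -> i1 (and) RAW r0
  cy2 -> i2&i3 (or+mul) 2-wide
  cy3 -> i4&i5 (or+blt) 2-wide
  cy4 -> i6 (mulh) RAW r3
  cy5 -> i7&i8 (sll+blt) 2-wide
  cy6 -> i9 (beq) no-port BR/MUL
  cy7 -> i10 (mul) RAW r2
  cy8 -> i11&i12 (or+ld) 2-wide
  cy9 -> i13 (and) tail

PAIRS = 4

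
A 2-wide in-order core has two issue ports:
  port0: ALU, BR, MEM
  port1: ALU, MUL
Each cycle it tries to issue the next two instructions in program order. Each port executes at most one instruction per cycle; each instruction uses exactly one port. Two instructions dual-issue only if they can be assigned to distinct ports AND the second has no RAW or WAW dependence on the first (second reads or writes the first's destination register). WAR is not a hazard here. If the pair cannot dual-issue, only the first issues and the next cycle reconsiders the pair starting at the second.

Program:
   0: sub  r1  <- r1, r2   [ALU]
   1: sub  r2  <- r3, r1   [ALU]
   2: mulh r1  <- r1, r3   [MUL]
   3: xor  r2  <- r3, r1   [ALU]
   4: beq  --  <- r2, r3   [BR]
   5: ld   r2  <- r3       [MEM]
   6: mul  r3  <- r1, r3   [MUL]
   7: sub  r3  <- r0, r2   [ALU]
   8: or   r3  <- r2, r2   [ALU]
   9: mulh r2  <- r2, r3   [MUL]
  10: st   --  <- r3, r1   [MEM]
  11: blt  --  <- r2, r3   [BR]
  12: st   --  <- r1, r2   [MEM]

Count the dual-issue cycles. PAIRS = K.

t=0 i0:sub.ALU ; RAW r1
t=1 i1,i2:sub.ALU;mulh.MUL ; pair
t=2 i3:xor.ALU ; RAW r2
t=3 i4:beq.BR ; no-port BR/MEM
t=4 i5,i6:ld.MEM;mul.MUL ; pair
t=5 i7:sub.ALU ; WAW r3
t=6 i8:or.ALU ; RAW r3
t=7 i9,i10:mulh.MUL;st.MEM ; pair
t=8 i11:blt.BR ; no-port BR/MEM
t=9 i12:st.MEM ; tail

PAIRS = 3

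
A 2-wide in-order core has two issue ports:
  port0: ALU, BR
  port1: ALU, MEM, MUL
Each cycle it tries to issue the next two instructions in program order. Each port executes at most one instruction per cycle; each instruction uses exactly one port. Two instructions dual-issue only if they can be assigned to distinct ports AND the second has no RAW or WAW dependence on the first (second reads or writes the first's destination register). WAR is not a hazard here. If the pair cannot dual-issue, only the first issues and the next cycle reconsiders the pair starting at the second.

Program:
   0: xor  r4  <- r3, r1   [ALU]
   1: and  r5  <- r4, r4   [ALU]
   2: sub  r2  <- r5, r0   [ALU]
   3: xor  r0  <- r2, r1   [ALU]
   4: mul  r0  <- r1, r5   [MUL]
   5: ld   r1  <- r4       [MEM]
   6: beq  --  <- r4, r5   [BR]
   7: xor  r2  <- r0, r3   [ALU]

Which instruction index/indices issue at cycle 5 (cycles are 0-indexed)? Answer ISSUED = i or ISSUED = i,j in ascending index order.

  cy0 -> i0 (xor) RAW r4
  cy1 -> i1 (and) RAW r5
  cy2 -> i2 (sub) RAW r2
  cy3 -> i3 (xor) WAW r0
  cy4 -> i4 (mul) no-port MUL/MEM
  cy5 -> i5+i6 (ld beq) dual
  cy6 -> i7 (xor) tail

ISSUED = 5,6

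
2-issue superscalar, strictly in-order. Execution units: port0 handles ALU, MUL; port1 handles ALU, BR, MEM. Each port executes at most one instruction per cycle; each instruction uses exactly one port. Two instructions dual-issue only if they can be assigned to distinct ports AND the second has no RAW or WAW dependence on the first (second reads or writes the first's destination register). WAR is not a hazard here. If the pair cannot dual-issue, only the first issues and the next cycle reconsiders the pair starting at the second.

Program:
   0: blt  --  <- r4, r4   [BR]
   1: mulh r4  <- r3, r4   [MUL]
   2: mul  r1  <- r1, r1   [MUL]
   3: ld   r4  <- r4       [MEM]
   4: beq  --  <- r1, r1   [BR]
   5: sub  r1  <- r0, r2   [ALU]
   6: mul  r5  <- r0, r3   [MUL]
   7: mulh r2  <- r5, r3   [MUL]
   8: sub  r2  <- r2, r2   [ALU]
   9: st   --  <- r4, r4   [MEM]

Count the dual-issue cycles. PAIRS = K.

PAIRS = 4

[0] i0/i1  blt.BR/mulh.MUL  -- dual
[1] i2/i3  mul.MUL/ld.MEM  -- dual
[2] i4/i5  beq.BR/sub.ALU  -- dual
[3] i6  mul.MUL  -- no-port MUL/MUL
[4] i7  mulh.MUL  -- RAW+WAW r2
[5] i8/i9  sub.ALU/st.MEM  -- dual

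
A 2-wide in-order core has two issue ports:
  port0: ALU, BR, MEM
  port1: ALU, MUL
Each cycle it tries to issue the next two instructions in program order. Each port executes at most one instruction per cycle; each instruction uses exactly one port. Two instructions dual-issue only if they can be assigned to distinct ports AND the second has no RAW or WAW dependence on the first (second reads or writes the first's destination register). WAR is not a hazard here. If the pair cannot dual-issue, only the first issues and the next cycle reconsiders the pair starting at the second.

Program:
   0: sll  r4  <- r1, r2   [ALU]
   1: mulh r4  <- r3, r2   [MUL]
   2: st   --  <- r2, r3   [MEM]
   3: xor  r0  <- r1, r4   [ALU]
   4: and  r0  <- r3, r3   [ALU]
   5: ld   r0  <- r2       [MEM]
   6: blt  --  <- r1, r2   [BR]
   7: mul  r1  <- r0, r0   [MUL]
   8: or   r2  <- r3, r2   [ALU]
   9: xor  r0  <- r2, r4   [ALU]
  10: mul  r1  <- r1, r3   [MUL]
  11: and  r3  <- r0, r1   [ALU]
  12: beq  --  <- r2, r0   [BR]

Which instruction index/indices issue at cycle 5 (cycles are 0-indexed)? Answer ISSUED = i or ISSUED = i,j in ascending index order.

ISSUED = 6,7

[0] i0  sll.ALU  -- WAW r4
[1] i1,i2  mulh.MUL;st.MEM  -- dual
[2] i3  xor.ALU  -- WAW r0
[3] i4  and.ALU  -- WAW r0
[4] i5  ld.MEM  -- no-port MEM/BR
[5] i6,i7  blt.BR;mul.MUL  -- dual
[6] i8  or.ALU  -- RAW r2
[7] i9,i10  xor.ALU;mul.MUL  -- dual
[8] i11,i12  and.ALU;beq.BR  -- dual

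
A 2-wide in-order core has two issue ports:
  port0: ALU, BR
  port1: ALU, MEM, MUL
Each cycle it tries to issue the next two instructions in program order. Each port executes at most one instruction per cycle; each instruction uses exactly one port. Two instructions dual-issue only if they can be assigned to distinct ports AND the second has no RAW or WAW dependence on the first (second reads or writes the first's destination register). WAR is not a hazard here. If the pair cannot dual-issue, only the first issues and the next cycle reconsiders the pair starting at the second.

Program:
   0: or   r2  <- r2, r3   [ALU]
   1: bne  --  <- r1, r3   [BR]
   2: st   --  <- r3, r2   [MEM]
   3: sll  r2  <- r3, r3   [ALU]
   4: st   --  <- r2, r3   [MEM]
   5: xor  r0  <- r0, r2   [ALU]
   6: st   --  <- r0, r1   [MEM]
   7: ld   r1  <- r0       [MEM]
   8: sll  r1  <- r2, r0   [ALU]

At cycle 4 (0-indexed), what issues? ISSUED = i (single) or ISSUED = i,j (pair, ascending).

c0: i0+i1 or+bne  2-wide
c1: i2+i3 st+sll  2-wide
c2: i4+i5 st+xor  2-wide
c3: i6 st  no-port MEM/MEM
c4: i7 ld  WAW r1
c5: i8 sll  tail

ISSUED = 7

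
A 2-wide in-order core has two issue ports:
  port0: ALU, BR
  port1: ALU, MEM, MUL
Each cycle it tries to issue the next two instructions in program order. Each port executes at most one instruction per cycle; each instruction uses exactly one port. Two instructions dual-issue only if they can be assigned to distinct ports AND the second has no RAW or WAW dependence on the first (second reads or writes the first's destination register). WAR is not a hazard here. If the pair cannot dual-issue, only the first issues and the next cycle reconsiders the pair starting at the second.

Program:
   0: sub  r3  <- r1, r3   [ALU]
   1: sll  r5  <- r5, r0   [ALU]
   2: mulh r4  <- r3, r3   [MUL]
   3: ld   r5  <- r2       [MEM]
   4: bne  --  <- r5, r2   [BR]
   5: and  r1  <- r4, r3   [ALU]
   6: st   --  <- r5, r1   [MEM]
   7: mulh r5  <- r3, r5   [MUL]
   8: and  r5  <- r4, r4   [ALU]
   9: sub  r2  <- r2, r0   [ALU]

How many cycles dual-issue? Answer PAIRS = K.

0. sub.ALU+sll.ALU @i0+i1  | pair
1. mulh.MUL @i2  | no-port MUL/MEM
2. ld.MEM @i3  | RAW r5
3. bne.BR+and.ALU @i4+i5  | pair
4. st.MEM @i6  | no-port MEM/MUL
5. mulh.MUL @i7  | WAW r5
6. and.ALU+sub.ALU @i8+i9  | pair

PAIRS = 3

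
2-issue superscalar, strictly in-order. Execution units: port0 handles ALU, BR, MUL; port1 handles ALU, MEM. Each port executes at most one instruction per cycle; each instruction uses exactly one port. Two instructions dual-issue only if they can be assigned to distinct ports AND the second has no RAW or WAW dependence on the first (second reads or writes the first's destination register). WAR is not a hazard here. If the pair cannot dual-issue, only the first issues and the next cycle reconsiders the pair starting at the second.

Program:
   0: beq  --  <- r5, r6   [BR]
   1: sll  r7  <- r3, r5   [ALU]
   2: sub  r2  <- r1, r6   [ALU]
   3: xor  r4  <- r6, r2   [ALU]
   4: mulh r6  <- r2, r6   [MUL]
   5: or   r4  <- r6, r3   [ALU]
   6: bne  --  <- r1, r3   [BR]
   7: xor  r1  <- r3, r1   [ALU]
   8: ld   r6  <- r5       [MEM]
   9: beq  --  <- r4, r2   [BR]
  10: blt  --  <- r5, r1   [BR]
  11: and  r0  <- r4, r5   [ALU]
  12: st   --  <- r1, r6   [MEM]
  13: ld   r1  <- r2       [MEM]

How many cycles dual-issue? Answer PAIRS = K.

c0: i0/i1 beq.BR;sll.ALU  dual
c1: i2 sub.ALU  RAW r2
c2: i3/i4 xor.ALU;mulh.MUL  dual
c3: i5/i6 or.ALU;bne.BR  dual
c4: i7/i8 xor.ALU;ld.MEM  dual
c5: i9 beq.BR  no-port BR/BR
c6: i10/i11 blt.BR;and.ALU  dual
c7: i12 st.MEM  no-port MEM/MEM
c8: i13 ld.MEM  tail

PAIRS = 5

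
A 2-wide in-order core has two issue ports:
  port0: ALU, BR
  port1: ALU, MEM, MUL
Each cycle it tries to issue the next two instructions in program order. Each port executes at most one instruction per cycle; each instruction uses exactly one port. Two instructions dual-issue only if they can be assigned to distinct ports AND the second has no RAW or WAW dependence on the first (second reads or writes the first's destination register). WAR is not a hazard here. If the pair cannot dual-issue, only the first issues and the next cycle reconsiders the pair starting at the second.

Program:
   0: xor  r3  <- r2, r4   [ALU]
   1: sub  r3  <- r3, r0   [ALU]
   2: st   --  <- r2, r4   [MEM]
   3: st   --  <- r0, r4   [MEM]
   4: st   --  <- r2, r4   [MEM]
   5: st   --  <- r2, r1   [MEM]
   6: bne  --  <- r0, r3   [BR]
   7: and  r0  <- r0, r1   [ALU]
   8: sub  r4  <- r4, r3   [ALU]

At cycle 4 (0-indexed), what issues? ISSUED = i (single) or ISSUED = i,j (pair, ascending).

#0 head=0: xor i0 RAW+WAW r3
#1 head=1: sub+st i1,i2 2-wide
#2 head=3: st i3 no-port MEM/MEM
#3 head=4: st i4 no-port MEM/MEM
#4 head=5: st+bne i5,i6 2-wide
#5 head=7: and+sub i7,i8 2-wide

ISSUED = 5,6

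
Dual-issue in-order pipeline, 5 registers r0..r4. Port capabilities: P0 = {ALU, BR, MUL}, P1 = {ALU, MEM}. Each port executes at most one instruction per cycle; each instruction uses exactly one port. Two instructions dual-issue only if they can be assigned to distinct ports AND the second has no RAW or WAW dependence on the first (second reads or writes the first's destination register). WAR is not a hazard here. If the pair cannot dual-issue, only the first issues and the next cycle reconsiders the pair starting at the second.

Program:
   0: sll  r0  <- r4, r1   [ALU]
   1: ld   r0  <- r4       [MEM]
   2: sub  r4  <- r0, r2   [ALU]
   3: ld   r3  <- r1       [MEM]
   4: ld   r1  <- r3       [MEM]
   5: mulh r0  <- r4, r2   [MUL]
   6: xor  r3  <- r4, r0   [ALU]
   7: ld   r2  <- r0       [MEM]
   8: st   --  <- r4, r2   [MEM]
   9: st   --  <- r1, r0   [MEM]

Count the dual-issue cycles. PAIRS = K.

PAIRS = 3

0. sll.ALU @i0  | WAW r0
1. ld.MEM @i1  | RAW r0
2. sub.ALU/ld.MEM @i2+i3  | dual
3. ld.MEM/mulh.MUL @i4+i5  | dual
4. xor.ALU/ld.MEM @i6+i7  | dual
5. st.MEM @i8  | no-port MEM/MEM
6. st.MEM @i9  | tail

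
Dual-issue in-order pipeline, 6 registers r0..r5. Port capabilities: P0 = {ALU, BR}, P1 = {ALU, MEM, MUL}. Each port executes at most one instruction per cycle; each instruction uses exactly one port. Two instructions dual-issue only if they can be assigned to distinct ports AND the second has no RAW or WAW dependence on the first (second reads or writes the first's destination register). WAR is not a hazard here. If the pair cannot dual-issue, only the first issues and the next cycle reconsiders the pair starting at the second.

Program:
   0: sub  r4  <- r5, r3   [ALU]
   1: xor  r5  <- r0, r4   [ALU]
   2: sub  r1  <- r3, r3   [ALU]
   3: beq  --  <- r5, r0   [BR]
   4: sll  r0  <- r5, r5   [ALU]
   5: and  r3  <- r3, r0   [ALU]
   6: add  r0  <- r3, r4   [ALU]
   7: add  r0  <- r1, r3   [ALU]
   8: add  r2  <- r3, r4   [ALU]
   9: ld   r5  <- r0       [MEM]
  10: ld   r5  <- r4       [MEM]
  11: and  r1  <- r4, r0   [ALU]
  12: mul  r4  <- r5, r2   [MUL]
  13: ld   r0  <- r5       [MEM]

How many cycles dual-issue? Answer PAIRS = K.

#0 head=0: sub i0 RAW r4
#1 head=1: xor+sub i1,i2 pair
#2 head=3: beq+sll i3,i4 pair
#3 head=5: and i5 RAW r3
#4 head=6: add i6 WAW r0
#5 head=7: add+add i7,i8 pair
#6 head=9: ld i9 no-port MEM/MEM
#7 head=10: ld+and i10,i11 pair
#8 head=12: mul i12 no-port MUL/MEM
#9 head=13: ld i13 tail

PAIRS = 4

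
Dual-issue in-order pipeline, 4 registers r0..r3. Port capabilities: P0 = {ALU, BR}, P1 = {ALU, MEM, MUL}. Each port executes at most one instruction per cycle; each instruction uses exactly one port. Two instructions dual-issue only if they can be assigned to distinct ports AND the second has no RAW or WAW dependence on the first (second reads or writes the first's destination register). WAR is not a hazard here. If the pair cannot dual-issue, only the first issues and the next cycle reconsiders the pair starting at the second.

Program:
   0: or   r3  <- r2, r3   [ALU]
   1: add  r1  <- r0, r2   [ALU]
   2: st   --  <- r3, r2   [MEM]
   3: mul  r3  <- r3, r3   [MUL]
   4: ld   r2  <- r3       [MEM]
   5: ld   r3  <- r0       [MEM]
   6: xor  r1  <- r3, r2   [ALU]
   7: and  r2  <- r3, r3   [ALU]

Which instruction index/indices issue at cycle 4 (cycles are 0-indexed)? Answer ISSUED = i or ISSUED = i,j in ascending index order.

t=0 i0+i1:or.ALU+add.ALU ; dual
t=1 i2:st.MEM ; no-port MEM/MUL
t=2 i3:mul.MUL ; no-port MUL/MEM
t=3 i4:ld.MEM ; no-port MEM/MEM
t=4 i5:ld.MEM ; RAW r3
t=5 i6+i7:xor.ALU+and.ALU ; dual

ISSUED = 5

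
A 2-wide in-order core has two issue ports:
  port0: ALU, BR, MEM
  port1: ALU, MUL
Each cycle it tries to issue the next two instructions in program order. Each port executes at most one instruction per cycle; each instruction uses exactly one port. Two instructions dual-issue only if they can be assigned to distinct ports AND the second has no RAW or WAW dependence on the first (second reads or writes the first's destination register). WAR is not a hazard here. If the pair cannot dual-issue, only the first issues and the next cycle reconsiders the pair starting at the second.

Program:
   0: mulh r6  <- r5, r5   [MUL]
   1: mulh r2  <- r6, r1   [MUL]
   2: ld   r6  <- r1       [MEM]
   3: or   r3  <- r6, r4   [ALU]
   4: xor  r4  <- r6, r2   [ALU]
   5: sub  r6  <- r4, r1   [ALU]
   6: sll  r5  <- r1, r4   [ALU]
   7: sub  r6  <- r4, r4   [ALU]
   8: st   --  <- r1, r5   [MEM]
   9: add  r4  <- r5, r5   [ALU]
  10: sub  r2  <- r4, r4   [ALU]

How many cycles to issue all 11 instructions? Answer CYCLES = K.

0. mulh @i0  | no-port MUL/MUL
1. mulh ld @i1,i2  | pair
2. or xor @i3,i4  | pair
3. sub sll @i5,i6  | pair
4. sub st @i7,i8  | pair
5. add @i9  | RAW r4
6. sub @i10  | tail

CYCLES = 7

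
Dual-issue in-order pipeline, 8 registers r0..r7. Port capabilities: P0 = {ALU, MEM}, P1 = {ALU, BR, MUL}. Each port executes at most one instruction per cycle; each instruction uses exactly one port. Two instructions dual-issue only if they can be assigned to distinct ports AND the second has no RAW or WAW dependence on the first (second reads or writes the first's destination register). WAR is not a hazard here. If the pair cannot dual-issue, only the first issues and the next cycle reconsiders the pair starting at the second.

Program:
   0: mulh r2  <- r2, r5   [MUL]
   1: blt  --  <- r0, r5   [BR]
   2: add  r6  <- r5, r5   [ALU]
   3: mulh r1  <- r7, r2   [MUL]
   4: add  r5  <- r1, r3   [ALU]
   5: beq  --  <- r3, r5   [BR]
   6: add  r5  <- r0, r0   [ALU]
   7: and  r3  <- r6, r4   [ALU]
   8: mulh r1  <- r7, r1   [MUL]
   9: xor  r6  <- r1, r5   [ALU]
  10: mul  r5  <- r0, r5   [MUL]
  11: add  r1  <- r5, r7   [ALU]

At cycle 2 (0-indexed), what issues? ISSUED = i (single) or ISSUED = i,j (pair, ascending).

c0: i0 mulh  no-port MUL/BR
c1: i1/i2 blt+add  pair
c2: i3 mulh  RAW r1
c3: i4 add  RAW r5
c4: i5/i6 beq+add  pair
c5: i7/i8 and+mulh  pair
c6: i9/i10 xor+mul  pair
c7: i11 add  tail

ISSUED = 3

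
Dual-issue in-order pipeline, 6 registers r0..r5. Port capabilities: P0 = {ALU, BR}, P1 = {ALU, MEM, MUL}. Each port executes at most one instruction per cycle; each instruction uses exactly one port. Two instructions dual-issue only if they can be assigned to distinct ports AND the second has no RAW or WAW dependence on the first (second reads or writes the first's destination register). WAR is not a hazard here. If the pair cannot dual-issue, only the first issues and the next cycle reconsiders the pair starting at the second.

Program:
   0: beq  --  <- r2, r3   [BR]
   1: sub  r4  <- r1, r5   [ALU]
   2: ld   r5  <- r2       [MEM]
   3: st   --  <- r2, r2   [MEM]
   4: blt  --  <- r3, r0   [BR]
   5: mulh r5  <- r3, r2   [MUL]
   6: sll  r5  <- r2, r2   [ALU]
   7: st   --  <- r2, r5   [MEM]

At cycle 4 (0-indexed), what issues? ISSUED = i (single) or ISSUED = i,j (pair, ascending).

#0 head=0: beq/sub i0+i1 pair
#1 head=2: ld i2 no-port MEM/MEM
#2 head=3: st/blt i3+i4 pair
#3 head=5: mulh i5 WAW r5
#4 head=6: sll i6 RAW r5
#5 head=7: st i7 tail

ISSUED = 6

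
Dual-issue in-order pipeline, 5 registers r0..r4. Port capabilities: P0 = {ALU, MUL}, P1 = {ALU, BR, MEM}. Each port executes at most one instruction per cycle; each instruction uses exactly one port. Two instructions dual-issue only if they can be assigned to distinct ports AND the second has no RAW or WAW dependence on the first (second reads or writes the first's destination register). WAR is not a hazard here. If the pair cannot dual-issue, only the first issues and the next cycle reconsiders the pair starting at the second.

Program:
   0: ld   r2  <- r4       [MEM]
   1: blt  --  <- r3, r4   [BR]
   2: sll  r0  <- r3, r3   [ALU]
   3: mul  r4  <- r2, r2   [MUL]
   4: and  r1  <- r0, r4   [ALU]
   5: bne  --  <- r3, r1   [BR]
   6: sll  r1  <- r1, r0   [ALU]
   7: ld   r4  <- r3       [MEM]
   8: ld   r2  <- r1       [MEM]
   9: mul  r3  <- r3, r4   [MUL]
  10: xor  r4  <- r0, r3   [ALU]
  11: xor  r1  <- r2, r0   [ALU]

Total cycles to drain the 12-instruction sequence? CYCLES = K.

CYCLES = 8

[0] i0  ld.MEM  -- no-port MEM/BR
[1] i1/i2  blt.BR+sll.ALU  -- pair
[2] i3  mul.MUL  -- RAW r4
[3] i4  and.ALU  -- RAW r1
[4] i5/i6  bne.BR+sll.ALU  -- pair
[5] i7  ld.MEM  -- no-port MEM/MEM
[6] i8/i9  ld.MEM+mul.MUL  -- pair
[7] i10/i11  xor.ALU+xor.ALU  -- pair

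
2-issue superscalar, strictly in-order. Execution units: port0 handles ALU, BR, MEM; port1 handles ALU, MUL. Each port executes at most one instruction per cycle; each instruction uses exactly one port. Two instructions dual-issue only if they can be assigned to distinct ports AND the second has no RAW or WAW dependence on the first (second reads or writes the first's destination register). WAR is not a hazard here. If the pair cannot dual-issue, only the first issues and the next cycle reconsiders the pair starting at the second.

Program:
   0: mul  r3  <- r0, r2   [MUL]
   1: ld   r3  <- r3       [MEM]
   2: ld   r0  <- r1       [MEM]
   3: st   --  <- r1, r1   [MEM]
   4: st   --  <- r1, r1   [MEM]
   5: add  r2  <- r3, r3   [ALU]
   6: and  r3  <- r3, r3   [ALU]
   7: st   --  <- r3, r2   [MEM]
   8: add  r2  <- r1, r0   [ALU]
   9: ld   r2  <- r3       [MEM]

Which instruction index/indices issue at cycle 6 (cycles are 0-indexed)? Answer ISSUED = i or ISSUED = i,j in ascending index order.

0. mul @i0  | RAW+WAW r3
1. ld @i1  | no-port MEM/MEM
2. ld @i2  | no-port MEM/MEM
3. st @i3  | no-port MEM/MEM
4. st add @i4/i5  | dual
5. and @i6  | RAW r3
6. st add @i7/i8  | dual
7. ld @i9  | tail

ISSUED = 7,8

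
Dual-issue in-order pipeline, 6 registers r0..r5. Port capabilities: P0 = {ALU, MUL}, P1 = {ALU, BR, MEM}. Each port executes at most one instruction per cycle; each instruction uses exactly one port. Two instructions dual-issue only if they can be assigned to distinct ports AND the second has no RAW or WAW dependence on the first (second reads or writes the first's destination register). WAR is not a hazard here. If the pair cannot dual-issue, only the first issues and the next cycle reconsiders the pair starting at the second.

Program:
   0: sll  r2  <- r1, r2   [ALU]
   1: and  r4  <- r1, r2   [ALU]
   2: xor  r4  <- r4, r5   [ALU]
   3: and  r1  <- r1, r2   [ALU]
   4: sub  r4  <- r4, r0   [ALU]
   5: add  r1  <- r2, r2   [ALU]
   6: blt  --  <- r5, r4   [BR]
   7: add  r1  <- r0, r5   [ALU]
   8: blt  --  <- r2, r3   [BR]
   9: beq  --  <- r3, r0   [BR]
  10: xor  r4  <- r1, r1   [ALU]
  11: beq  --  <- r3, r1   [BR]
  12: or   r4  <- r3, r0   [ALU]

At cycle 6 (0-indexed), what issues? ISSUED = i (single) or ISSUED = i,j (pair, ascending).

ISSUED = 9,10

#0 head=0: sll i0 RAW r2
#1 head=1: and i1 RAW+WAW r4
#2 head=2: xor/and i2/i3 2-wide
#3 head=4: sub/add i4/i5 2-wide
#4 head=6: blt/add i6/i7 2-wide
#5 head=8: blt i8 no-port BR/BR
#6 head=9: beq/xor i9/i10 2-wide
#7 head=11: beq/or i11/i12 2-wide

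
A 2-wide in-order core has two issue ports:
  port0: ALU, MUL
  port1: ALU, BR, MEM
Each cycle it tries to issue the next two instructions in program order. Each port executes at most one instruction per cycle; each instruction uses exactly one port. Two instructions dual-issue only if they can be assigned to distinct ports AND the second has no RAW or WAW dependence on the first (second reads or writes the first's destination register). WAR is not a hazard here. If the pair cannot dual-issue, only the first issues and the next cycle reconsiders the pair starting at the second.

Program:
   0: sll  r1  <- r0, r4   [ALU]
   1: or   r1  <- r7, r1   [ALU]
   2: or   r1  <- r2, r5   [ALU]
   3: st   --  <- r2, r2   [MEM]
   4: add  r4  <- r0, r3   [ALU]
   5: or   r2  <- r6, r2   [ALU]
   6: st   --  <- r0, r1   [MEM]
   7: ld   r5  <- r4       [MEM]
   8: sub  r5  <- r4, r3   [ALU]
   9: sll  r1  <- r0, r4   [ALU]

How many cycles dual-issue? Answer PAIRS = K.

[0] i0  sll  -- RAW+WAW r1
[1] i1  or  -- WAW r1
[2] i2,i3  or st  -- pair
[3] i4,i5  add or  -- pair
[4] i6  st  -- no-port MEM/MEM
[5] i7  ld  -- WAW r5
[6] i8,i9  sub sll  -- pair

PAIRS = 3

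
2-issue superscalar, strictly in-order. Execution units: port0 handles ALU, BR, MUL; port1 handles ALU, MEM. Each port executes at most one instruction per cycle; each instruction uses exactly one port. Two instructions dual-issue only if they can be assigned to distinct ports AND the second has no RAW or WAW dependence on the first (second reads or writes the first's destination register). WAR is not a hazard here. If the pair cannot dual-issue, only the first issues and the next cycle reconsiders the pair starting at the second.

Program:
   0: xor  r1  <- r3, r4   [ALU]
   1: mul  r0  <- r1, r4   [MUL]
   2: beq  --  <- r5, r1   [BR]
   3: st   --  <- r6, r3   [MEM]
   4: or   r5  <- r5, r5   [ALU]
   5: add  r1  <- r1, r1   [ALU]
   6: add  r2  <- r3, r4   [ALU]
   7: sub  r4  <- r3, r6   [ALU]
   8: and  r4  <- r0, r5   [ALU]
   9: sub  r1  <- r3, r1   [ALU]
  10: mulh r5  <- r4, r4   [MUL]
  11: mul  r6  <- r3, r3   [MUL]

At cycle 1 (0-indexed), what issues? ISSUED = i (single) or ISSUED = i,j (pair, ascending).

ISSUED = 1

[0] i0  xor  -- RAW r1
[1] i1  mul  -- no-port MUL/BR
[2] i2,i3  beq;st  -- dual
[3] i4,i5  or;add  -- dual
[4] i6,i7  add;sub  -- dual
[5] i8,i9  and;sub  -- dual
[6] i10  mulh  -- no-port MUL/MUL
[7] i11  mul  -- tail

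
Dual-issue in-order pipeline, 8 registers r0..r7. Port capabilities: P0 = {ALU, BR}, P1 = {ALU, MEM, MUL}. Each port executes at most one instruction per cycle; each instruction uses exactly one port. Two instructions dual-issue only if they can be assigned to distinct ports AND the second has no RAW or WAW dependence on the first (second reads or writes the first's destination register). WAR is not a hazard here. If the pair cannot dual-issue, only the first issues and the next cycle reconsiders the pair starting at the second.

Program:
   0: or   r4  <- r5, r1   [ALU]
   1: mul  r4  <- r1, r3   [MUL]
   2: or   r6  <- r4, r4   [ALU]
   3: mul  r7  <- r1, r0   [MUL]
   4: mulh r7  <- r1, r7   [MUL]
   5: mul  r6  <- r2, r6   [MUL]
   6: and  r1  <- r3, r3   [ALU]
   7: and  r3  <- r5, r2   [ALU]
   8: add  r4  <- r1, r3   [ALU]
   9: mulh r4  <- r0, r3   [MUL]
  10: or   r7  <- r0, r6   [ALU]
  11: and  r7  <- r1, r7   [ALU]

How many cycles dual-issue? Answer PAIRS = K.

t=0 i0:or ; WAW r4
t=1 i1:mul ; RAW r4
t=2 i2,i3:or/mul ; pair
t=3 i4:mulh ; no-port MUL/MUL
t=4 i5,i6:mul/and ; pair
t=5 i7:and ; RAW r3
t=6 i8:add ; WAW r4
t=7 i9,i10:mulh/or ; pair
t=8 i11:and ; tail

PAIRS = 3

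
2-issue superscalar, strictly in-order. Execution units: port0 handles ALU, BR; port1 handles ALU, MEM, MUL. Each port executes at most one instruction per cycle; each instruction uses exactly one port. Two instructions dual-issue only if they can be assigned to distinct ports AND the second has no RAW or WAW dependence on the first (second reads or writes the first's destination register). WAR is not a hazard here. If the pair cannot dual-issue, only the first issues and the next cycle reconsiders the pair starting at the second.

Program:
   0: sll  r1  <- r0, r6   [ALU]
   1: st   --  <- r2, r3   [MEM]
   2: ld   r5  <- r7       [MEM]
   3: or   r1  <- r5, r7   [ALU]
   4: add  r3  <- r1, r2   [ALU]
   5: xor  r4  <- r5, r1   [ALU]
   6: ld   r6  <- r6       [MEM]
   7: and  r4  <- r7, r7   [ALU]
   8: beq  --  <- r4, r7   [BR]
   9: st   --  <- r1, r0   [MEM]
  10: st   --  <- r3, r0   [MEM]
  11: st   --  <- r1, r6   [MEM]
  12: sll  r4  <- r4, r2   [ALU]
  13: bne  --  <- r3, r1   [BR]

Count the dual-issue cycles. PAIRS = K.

PAIRS = 5

c0: i0/i1 sll.ALU st.MEM  pair
c1: i2 ld.MEM  RAW r5
c2: i3 or.ALU  RAW r1
c3: i4/i5 add.ALU xor.ALU  pair
c4: i6/i7 ld.MEM and.ALU  pair
c5: i8/i9 beq.BR st.MEM  pair
c6: i10 st.MEM  no-port MEM/MEM
c7: i11/i12 st.MEM sll.ALU  pair
c8: i13 bne.BR  tail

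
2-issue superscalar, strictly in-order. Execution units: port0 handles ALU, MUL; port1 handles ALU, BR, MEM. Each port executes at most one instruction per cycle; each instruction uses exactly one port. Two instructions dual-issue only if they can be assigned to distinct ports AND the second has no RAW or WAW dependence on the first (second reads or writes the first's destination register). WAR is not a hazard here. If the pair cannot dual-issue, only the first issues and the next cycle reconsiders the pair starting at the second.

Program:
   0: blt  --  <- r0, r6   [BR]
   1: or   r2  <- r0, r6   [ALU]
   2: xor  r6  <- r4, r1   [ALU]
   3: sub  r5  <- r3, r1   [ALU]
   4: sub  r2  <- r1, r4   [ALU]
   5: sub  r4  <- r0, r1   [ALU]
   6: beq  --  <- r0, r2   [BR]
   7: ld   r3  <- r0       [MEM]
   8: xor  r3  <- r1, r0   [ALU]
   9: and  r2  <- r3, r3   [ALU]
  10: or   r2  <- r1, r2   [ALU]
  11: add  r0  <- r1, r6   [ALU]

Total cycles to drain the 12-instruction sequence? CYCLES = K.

CYCLES = 8

[0] i0+i1  blt/or  -- dual
[1] i2+i3  xor/sub  -- dual
[2] i4+i5  sub/sub  -- dual
[3] i6  beq  -- no-port BR/MEM
[4] i7  ld  -- WAW r3
[5] i8  xor  -- RAW r3
[6] i9  and  -- RAW+WAW r2
[7] i10+i11  or/add  -- dual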